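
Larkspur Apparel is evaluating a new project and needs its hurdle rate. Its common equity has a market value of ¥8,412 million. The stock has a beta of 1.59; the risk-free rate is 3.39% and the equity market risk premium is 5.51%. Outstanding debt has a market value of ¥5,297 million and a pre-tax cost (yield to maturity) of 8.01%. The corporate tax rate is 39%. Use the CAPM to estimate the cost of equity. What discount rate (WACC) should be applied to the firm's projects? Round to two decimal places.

9.34%

Cost of equity via CAPM: Re = 3.39% + 1.59 × 5.51% = 12.1509%.
Total capital V = 8412 + 5297 = 13709.
Equity: weight = 8412/13709 = 0.6136; cost = 12.1509%.
Debt: weight = 5297/13709 = 0.3864; after-tax cost = 8.01% × (1 − 39%) = 4.8861%.
WACC = 0.6136 × 12.1509% + 0.3864 × 4.8861% = 9.3439%.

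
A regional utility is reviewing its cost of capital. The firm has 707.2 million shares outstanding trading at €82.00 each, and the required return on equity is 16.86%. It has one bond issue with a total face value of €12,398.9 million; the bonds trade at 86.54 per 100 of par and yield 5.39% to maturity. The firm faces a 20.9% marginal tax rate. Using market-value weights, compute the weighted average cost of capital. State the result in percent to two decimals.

Market value of equity E = 82.0 × 707.2m = 57990.4m. Market value of debt D = 12398.9m × 86.54/100 = 10730.00806m.
Total capital V = 57990.4 + 10730.00806 = 68720.40806.
Equity: weight = 57990.4/68720.40806 = 0.8439; cost = 16.86%.
Bonds outstanding: weight = 10730.00806/68720.40806 = 0.1561; after-tax cost = 5.39% × (1 − 20.9%) = 4.2635%.
WACC = 0.8439 × 16.8600% + 0.1561 × 4.2635% = 14.8932%.

14.89%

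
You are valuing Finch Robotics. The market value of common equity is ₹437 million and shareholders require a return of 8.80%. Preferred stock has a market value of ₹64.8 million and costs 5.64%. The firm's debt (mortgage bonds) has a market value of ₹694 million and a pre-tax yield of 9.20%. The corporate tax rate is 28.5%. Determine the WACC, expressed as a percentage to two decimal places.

7.34%

Total capital V = 437 + 64.8 + 694 = 1195.8.
Equity: weight = 437/1195.8 = 0.3654; cost = 8.8%.
Preferred: weight = 64.8/1195.8 = 0.0542; cost = 5.64%.
Mortgage bonds: weight = 694/1195.8 = 0.5804; after-tax cost = 9.2% × (1 − 28.5%) = 6.5780%.
WACC = 0.3654 × 8.8000% + 0.0542 × 5.6400% + 0.5804 × 6.5780% = 7.3392%.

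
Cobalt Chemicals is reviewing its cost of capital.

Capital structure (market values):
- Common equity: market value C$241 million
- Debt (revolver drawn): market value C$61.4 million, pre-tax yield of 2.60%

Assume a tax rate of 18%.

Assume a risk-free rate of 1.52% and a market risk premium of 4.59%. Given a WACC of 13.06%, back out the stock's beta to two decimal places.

3.12

Total capital V = 241 + 61.4 = 302.4.
Equity weight = 241/302.4 = 0.7970.
Revolver drawn weight = 61.4/302.4 = 0.2030.
Debt contribution = 0.2030 × 2.6% × (1 − 18%) = 0.4329%.
Required equity contribution = 13.06% − 0.4329% = 12.6271%  ⇒  Re = 15.8441%.
CAPM: 15.8441% = 1.52% + β × 4.59%  ⇒  β = 3.1207.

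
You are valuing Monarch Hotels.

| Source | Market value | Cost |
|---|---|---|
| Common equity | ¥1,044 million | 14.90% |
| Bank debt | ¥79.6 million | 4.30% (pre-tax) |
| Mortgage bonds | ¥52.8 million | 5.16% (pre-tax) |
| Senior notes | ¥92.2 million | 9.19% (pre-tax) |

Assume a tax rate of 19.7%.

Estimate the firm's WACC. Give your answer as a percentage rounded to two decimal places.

13.19%

Total capital V = 1044 + 79.6 + 52.8 + 92.2 = 1268.6.
Equity: weight = 1044/1268.6 = 0.8230; cost = 14.9%.
Bank debt: weight = 79.6/1268.6 = 0.0627; after-tax cost = 4.3% × (1 − 19.7%) = 3.4529%.
Mortgage bonds: weight = 52.8/1268.6 = 0.0416; after-tax cost = 5.16% × (1 − 19.7%) = 4.1435%.
Senior notes: weight = 92.2/1268.6 = 0.0727; after-tax cost = 9.19% × (1 − 19.7%) = 7.3796%.
WACC = 0.8230 × 14.9000% + 0.0627 × 3.4529% + 0.0416 × 4.1435% + 0.0727 × 7.3796% = 13.1875%.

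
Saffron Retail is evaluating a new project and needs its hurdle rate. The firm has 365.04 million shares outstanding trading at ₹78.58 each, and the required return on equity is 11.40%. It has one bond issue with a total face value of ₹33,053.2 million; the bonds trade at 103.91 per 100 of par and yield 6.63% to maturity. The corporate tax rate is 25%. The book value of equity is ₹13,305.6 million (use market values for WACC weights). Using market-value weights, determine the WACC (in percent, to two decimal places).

7.90%

Market value of equity E = 78.58 × 365.04m = 28684.8432m. Market value of debt D = 33053.2m × 103.91/100 = 34345.58012m.
Total capital V = 28684.8432 + 34345.58012 = 63030.42332.
Equity: weight = 28684.8432/63030.42332 = 0.4551; cost = 11.4%.
Bonds outstanding: weight = 34345.58012/63030.42332 = 0.5449; after-tax cost = 6.63% × (1 − 25%) = 4.9725%.
WACC = 0.4551 × 11.4000% + 0.5449 × 4.9725% = 7.8976%.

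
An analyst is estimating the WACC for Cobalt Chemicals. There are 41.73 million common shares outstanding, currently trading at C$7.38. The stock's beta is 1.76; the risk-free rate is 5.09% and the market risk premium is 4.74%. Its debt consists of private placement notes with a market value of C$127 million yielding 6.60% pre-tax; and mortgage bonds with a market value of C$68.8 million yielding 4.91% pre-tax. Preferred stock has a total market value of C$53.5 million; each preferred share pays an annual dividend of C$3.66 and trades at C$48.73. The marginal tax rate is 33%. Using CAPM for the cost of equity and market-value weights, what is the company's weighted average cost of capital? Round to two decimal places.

9.56%

Cost of equity via CAPM: Re = 5.09% + 1.76 × 4.74% = 13.4324%.
Cost of preferred: Rp = 3.66 / 48.73 = 7.5108%.
Market value of equity E = 7.38 × 41.73m = 307.9674m.
Total capital V = 307.9674 + 53.5 + 127 + 68.8 = 557.2674.
Equity: weight = 307.9674/557.2674 = 0.5526; cost = 13.4324%.
Preferred: weight = 53.5/557.2674 = 0.0960; cost = 7.5108%.
Private placement notes: weight = 127/557.2674 = 0.2279; after-tax cost = 6.6% × (1 − 33%) = 4.4220%.
Mortgage bonds: weight = 68.8/557.2674 = 0.1235; after-tax cost = 4.91% × (1 − 33%) = 3.2897%.
WACC = 0.5526 × 13.4324% + 0.0960 × 7.5108% + 0.2279 × 4.4220% + 0.1235 × 3.2897% = 9.5582%.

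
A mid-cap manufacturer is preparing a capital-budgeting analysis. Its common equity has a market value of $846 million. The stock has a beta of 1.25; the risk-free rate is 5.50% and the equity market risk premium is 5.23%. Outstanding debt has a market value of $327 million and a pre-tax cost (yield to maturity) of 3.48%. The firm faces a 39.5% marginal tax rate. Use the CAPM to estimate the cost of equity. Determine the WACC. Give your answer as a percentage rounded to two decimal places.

9.27%

Cost of equity via CAPM: Re = 5.5% + 1.25 × 5.23% = 12.0375%.
Total capital V = 846 + 327 = 1173.
Equity: weight = 846/1173 = 0.7212; cost = 12.0375%.
Debt: weight = 327/1173 = 0.2788; after-tax cost = 3.48% × (1 − 39.5%) = 2.1054%.
WACC = 0.7212 × 12.0375% + 0.2788 × 2.1054% = 9.2687%.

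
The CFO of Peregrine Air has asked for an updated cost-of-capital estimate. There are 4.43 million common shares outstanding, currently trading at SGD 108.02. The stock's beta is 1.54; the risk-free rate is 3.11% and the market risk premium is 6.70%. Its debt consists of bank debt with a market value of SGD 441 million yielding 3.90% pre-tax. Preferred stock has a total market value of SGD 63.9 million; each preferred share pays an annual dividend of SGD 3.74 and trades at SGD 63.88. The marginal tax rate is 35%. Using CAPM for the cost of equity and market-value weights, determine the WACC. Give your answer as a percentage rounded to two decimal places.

Cost of equity via CAPM: Re = 3.11% + 1.54 × 6.7% = 13.4280%.
Cost of preferred: Rp = 3.74 / 63.88 = 5.8547%.
Market value of equity E = 108.02 × 4.43m = 478.5286m.
Total capital V = 478.5286 + 63.9 + 441 = 983.4286.
Equity: weight = 478.5286/983.4286 = 0.4866; cost = 13.428%.
Preferred: weight = 63.9/983.4286 = 0.0650; cost = 5.8547%.
Bank debt: weight = 441/983.4286 = 0.4484; after-tax cost = 3.9% × (1 − 35%) = 2.5350%.
WACC = 0.4866 × 13.4280% + 0.0650 × 5.8547% + 0.4484 × 2.5350% = 8.0512%.

8.05%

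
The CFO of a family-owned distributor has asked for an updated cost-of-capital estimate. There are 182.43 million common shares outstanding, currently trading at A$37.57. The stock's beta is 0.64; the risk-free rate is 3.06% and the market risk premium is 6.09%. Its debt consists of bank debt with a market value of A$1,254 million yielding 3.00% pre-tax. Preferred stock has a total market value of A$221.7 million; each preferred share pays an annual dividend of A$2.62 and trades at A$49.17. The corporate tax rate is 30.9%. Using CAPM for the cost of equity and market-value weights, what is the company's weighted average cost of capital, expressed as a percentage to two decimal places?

Cost of equity via CAPM: Re = 3.06% + 0.64 × 6.09% = 6.9576%.
Cost of preferred: Rp = 2.62 / 49.17 = 5.3285%.
Market value of equity E = 37.57 × 182.43m = 6853.8951m.
Total capital V = 6853.8951 + 221.7 + 1254 = 8329.5951.
Equity: weight = 6853.8951/8329.5951 = 0.8228; cost = 6.9576%.
Preferred: weight = 221.7/8329.5951 = 0.0266; cost = 5.3285%.
Bank debt: weight = 1254/8329.5951 = 0.1505; after-tax cost = 3% × (1 − 30.9%) = 2.0730%.
WACC = 0.8228 × 6.9576% + 0.0266 × 5.3285% + 0.1505 × 2.0730% = 6.1789%.

6.18%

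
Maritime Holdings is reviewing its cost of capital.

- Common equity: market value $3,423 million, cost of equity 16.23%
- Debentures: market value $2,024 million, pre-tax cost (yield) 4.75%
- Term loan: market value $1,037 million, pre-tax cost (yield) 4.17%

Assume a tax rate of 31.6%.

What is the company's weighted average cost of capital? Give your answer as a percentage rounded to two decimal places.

10.04%

Total capital V = 3423 + 2024 + 1037 = 6484.
Equity: weight = 3423/6484 = 0.5279; cost = 16.23%.
Debentures: weight = 2024/6484 = 0.3122; after-tax cost = 4.75% × (1 − 31.6%) = 3.2490%.
Term loan: weight = 1037/6484 = 0.1599; after-tax cost = 4.17% × (1 − 31.6%) = 2.8523%.
WACC = 0.5279 × 16.2300% + 0.3122 × 3.2490% + 0.1599 × 2.8523% = 10.0384%.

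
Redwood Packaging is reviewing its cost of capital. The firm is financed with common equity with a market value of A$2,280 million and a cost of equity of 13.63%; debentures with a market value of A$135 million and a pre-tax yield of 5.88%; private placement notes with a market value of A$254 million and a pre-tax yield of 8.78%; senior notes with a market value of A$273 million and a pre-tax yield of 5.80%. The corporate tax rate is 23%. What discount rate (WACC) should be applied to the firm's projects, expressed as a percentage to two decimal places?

11.77%

Total capital V = 2280 + 135 + 254 + 273 = 2942.
Equity: weight = 2280/2942 = 0.7750; cost = 13.63%.
Debentures: weight = 135/2942 = 0.0459; after-tax cost = 5.88% × (1 − 23%) = 4.5276%.
Private placement notes: weight = 254/2942 = 0.0863; after-tax cost = 8.78% × (1 − 23%) = 6.7606%.
Senior notes: weight = 273/2942 = 0.0928; after-tax cost = 5.8% × (1 − 23%) = 4.4660%.
WACC = 0.7750 × 13.6300% + 0.0459 × 4.5276% + 0.0863 × 6.7606% + 0.0928 × 4.4660% = 11.7689%.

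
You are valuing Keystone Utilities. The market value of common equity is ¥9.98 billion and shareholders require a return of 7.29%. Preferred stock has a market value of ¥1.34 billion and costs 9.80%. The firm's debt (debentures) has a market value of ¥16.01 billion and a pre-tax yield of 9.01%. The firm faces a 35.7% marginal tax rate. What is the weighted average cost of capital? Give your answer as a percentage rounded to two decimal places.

Total capital V = 9.98 + 1.34 + 16.01 = 27.33.
Equity: weight = 9.98/27.33 = 0.3652; cost = 7.29%.
Preferred: weight = 1.34/27.33 = 0.0490; cost = 9.8%.
Debentures: weight = 16.01/27.33 = 0.5858; after-tax cost = 9.01% × (1 − 35.7%) = 5.7934%.
WACC = 0.3652 × 7.2900% + 0.0490 × 9.8000% + 0.5858 × 5.7934% = 6.5364%.

6.54%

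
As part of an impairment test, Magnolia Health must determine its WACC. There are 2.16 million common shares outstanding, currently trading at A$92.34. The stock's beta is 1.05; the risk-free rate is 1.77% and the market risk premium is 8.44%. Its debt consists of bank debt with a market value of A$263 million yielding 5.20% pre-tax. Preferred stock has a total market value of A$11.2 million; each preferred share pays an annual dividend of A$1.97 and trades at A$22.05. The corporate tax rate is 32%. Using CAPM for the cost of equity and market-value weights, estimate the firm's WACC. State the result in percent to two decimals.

Cost of equity via CAPM: Re = 1.77% + 1.05 × 8.44% = 10.6320%.
Cost of preferred: Rp = 1.97 / 22.05 = 8.9342%.
Market value of equity E = 92.34 × 2.16m = 199.4544m.
Total capital V = 199.4544 + 11.2 + 263 = 473.6544.
Equity: weight = 199.4544/473.6544 = 0.4211; cost = 10.632%.
Preferred: weight = 11.2/473.6544 = 0.0236; cost = 8.9342%.
Bank debt: weight = 263/473.6544 = 0.5553; after-tax cost = 5.2% × (1 − 32%) = 3.5360%.
WACC = 0.4211 × 10.6320% + 0.0236 × 8.9342% + 0.5553 × 3.5360% = 6.6517%.

6.65%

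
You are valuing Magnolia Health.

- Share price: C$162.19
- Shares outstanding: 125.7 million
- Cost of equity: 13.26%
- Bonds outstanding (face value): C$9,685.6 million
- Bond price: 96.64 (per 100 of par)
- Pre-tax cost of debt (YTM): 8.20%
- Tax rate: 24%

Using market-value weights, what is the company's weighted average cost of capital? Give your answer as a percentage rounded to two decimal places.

Market value of equity E = 162.19 × 125.7m = 20387.283m. Market value of debt D = 9685.6m × 96.64/100 = 9360.16384m.
Total capital V = 20387.283 + 9360.16384 = 29747.44684.
Equity: weight = 20387.283/29747.44684 = 0.6853; cost = 13.26%.
Bonds outstanding: weight = 9360.16384/29747.44684 = 0.3147; after-tax cost = 8.2% × (1 − 24%) = 6.2320%.
WACC = 0.6853 × 13.2600% + 0.3147 × 6.2320% = 11.0486%.

11.05%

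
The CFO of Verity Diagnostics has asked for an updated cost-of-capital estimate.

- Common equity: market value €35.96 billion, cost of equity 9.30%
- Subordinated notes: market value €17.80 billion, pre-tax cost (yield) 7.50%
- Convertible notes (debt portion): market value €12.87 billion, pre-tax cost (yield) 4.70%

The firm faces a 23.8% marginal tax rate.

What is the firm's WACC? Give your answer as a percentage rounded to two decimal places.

Total capital V = 35.96 + 17.8 + 12.87 = 66.63.
Equity: weight = 35.96/66.63 = 0.5397; cost = 9.3%.
Subordinated notes: weight = 17.8/66.63 = 0.2671; after-tax cost = 7.5% × (1 − 23.8%) = 5.7150%.
Convertible notes (debt portion): weight = 12.87/66.63 = 0.1932; after-tax cost = 4.7% × (1 − 23.8%) = 3.5814%.
WACC = 0.5397 × 9.3000% + 0.2671 × 5.7150% + 0.1932 × 3.5814% = 7.2377%.

7.24%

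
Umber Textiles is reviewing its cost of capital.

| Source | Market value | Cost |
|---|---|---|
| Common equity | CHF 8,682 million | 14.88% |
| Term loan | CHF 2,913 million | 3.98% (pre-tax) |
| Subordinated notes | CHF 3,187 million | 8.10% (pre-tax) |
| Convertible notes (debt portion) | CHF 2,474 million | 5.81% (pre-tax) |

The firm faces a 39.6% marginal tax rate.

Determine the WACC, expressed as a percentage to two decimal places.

9.30%

Total capital V = 8682 + 2913 + 3187 + 2474 = 17256.
Equity: weight = 8682/17256 = 0.5031; cost = 14.88%.
Term loan: weight = 2913/17256 = 0.1688; after-tax cost = 3.98% × (1 − 39.6%) = 2.4039%.
Subordinated notes: weight = 3187/17256 = 0.1847; after-tax cost = 8.1% × (1 − 39.6%) = 4.8924%.
Convertible notes (debt portion): weight = 2474/17256 = 0.1434; after-tax cost = 5.81% × (1 − 39.6%) = 3.5092%.
WACC = 0.5031 × 14.8800% + 0.1688 × 2.4039% + 0.1847 × 4.8924% + 0.1434 × 3.5092% = 9.2991%.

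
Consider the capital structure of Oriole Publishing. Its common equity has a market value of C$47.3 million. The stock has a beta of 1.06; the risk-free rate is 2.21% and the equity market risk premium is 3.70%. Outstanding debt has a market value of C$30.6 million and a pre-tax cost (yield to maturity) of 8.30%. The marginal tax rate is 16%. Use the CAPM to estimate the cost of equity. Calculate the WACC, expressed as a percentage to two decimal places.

Cost of equity via CAPM: Re = 2.21% + 1.06 × 3.7% = 6.1320%.
Total capital V = 47.3 + 30.6 = 77.9.
Equity: weight = 47.3/77.9 = 0.6072; cost = 6.132%.
Debt: weight = 30.6/77.9 = 0.3928; after-tax cost = 8.3% × (1 − 16%) = 6.9720%.
WACC = 0.6072 × 6.1320% + 0.3928 × 6.9720% = 6.4620%.

6.46%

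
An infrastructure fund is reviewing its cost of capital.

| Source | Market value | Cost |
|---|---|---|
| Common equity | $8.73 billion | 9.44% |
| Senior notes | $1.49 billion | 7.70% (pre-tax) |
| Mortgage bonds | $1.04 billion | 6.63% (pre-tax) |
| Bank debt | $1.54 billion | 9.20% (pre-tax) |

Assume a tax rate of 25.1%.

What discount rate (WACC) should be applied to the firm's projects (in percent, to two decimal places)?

Total capital V = 8.73 + 1.49 + 1.04 + 1.54 = 12.8.
Equity: weight = 8.73/12.8 = 0.6820; cost = 9.44%.
Senior notes: weight = 1.49/12.8 = 0.1164; after-tax cost = 7.7% × (1 − 25.1%) = 5.7673%.
Mortgage bonds: weight = 1.04/12.8 = 0.0813; after-tax cost = 6.63% × (1 − 25.1%) = 4.9659%.
Bank debt: weight = 1.54/12.8 = 0.1203; after-tax cost = 9.2% × (1 − 25.1%) = 6.8908%.
WACC = 0.6820 × 9.4400% + 0.1164 × 5.7673% + 0.0813 × 4.9659% + 0.1203 × 6.8908% = 8.3423%.

8.34%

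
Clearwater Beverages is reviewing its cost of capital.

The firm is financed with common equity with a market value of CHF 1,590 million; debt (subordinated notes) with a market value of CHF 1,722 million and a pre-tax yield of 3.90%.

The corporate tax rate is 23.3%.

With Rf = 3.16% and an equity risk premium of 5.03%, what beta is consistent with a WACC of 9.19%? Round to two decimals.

2.53

Total capital V = 1590 + 1722 = 3312.
Equity weight = 1590/3312 = 0.4801.
Subordinated notes weight = 1722/3312 = 0.5199.
Debt contribution = 0.5199 × 3.9% × (1 − 23.3%) = 1.5553%.
Required equity contribution = 9.19% − 1.5553% = 7.6347%  ⇒  Re = 15.9033%.
CAPM: 15.9033% = 3.16% + β × 5.03%  ⇒  β = 2.5335.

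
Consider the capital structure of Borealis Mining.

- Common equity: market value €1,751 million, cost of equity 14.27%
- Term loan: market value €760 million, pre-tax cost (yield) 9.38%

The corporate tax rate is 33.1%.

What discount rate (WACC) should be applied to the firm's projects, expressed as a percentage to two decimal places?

11.85%

Total capital V = 1751 + 760 = 2511.
Equity: weight = 1751/2511 = 0.6973; cost = 14.27%.
Term loan: weight = 760/2511 = 0.3027; after-tax cost = 9.38% × (1 − 33.1%) = 6.2752%.
WACC = 0.6973 × 14.2700% + 0.3027 × 6.2752% = 11.8502%.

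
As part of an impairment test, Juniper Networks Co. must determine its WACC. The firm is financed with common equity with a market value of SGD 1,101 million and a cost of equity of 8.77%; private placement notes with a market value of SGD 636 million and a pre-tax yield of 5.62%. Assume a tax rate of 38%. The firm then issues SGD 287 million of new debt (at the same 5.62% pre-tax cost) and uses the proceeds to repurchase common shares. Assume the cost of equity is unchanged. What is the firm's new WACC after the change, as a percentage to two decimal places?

5.96%

After the change:
Total capital V = 814 + 923 = 1737.
Equity: weight = 814/1737 = 0.4686; cost = 8.77%.
Private placement notes: weight = 923/1737 = 0.5314; after-tax cost = 5.62% × (1 − 38%) = 3.4844%.
WACC = 0.4686 × 8.7700% + 0.5314 × 3.4844% = 5.9614%.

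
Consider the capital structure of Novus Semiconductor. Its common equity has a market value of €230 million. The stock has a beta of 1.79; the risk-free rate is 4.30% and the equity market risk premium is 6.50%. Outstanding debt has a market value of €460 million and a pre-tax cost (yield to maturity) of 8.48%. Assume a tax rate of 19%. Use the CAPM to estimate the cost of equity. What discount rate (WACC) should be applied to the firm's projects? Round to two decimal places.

Cost of equity via CAPM: Re = 4.3% + 1.79 × 6.5% = 15.9350%.
Total capital V = 230 + 460 = 690.
Equity: weight = 230/690 = 0.3333; cost = 15.935%.
Debt: weight = 460/690 = 0.6667; after-tax cost = 8.48% × (1 − 19%) = 6.8688%.
WACC = 0.3333 × 15.9350% + 0.6667 × 6.8688% = 9.8909%.

9.89%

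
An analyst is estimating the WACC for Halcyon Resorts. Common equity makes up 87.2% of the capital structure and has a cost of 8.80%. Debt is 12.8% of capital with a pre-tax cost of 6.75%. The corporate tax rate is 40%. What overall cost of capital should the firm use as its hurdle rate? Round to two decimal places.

After-tax cost of debt = 6.75% × (1 − 40%) = 4.0500%.
WACC = 0.872 × 8.8000% + 0.128 × 4.0500% = 8.1920%.

8.19%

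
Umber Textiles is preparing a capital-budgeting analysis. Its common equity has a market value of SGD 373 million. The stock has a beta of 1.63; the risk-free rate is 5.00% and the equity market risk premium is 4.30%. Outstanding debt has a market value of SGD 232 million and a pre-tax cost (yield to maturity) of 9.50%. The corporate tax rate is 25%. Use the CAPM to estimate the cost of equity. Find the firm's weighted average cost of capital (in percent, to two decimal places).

10.14%

Cost of equity via CAPM: Re = 5.0% + 1.63 × 4.3% = 12.0090%.
Total capital V = 373 + 232 = 605.
Equity: weight = 373/605 = 0.6165; cost = 12.009%.
Debt: weight = 232/605 = 0.3835; after-tax cost = 9.5% × (1 − 25%) = 7.1250%.
WACC = 0.6165 × 12.0090% + 0.3835 × 7.1250% = 10.1361%.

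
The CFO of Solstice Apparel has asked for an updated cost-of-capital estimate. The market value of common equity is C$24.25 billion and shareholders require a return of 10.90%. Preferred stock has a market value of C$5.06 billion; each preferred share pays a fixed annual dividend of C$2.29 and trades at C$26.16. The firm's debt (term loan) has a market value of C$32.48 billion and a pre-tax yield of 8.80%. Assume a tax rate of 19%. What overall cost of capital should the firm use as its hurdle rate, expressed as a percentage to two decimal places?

8.74%

Cost of preferred: Rp = 2.29 / 26.16 = 8.7538%.
Total capital V = 24.25 + 5.06 + 32.48 = 61.79.
Equity: weight = 24.25/61.79 = 0.3925; cost = 10.9%.
Preferred: weight = 5.06/61.79 = 0.0819; cost = 8.7538%.
Term loan: weight = 32.48/61.79 = 0.5257; after-tax cost = 8.8% × (1 − 19%) = 7.1280%.
WACC = 0.3925 × 10.9000% + 0.0819 × 8.7538% + 0.5257 × 7.1280% = 8.7415%.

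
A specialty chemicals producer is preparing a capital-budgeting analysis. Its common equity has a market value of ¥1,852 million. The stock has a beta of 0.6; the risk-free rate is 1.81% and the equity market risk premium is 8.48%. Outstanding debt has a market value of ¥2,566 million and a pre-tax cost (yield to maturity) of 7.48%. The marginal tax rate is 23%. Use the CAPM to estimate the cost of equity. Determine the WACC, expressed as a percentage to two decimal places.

Cost of equity via CAPM: Re = 1.81% + 0.6 × 8.48% = 6.8980%.
Total capital V = 1852 + 2566 = 4418.
Equity: weight = 1852/4418 = 0.4192; cost = 6.898%.
Debt: weight = 2566/4418 = 0.5808; after-tax cost = 7.48% × (1 − 23%) = 5.7596%.
WACC = 0.4192 × 6.8980% + 0.5808 × 5.7596% = 6.2368%.

6.24%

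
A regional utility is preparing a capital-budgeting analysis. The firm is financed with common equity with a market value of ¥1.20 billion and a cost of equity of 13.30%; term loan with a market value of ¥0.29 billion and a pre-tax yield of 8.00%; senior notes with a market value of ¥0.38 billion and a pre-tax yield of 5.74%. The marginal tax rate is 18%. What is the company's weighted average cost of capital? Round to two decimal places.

Total capital V = 1.2 + 0.29 + 0.38 = 1.87.
Equity: weight = 1.2/1.87 = 0.6417; cost = 13.3%.
Term loan: weight = 0.29/1.87 = 0.1551; after-tax cost = 8% × (1 − 18%) = 6.5600%.
Senior notes: weight = 0.38/1.87 = 0.2032; after-tax cost = 5.74% × (1 − 18%) = 4.7068%.
WACC = 0.6417 × 13.3000% + 0.1551 × 6.5600% + 0.2032 × 4.7068% = 10.5085%.

10.51%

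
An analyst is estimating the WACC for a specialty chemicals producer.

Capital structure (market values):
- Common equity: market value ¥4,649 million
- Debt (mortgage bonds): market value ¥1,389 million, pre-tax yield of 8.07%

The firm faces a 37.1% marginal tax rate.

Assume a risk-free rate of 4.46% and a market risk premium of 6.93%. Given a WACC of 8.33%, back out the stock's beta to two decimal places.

Total capital V = 4649 + 1389 = 6038.
Equity weight = 4649/6038 = 0.7700.
Mortgage bonds weight = 1389/6038 = 0.2300.
Debt contribution = 0.2300 × 8.07% × (1 − 37.1%) = 1.1677%.
Required equity contribution = 8.33% − 1.1677% = 7.1623%  ⇒  Re = 9.3022%.
CAPM: 9.3022% = 4.46% + β × 6.93%  ⇒  β = 0.6987.

0.70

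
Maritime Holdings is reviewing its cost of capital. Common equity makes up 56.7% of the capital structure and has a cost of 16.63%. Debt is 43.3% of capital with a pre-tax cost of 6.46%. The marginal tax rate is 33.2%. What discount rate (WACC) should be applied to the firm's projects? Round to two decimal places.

After-tax cost of debt = 6.46% × (1 − 33.2%) = 4.3153%.
WACC = 0.567 × 16.6300% + 0.433 × 4.3153% = 11.2977%.

11.30%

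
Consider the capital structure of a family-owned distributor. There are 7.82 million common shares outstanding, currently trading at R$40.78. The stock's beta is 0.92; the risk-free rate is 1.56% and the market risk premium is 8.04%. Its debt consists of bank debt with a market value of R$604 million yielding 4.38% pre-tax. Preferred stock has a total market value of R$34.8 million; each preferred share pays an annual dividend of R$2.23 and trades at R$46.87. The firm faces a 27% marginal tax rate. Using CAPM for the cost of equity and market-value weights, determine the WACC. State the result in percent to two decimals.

Cost of equity via CAPM: Re = 1.56% + 0.92 × 8.04% = 8.9568%.
Cost of preferred: Rp = 2.23 / 46.87 = 4.7578%.
Market value of equity E = 40.78 × 7.82m = 318.8996m.
Total capital V = 318.8996 + 34.8 + 604 = 957.6996.
Equity: weight = 318.8996/957.6996 = 0.3330; cost = 8.9568%.
Preferred: weight = 34.8/957.6996 = 0.0363; cost = 4.7578%.
Bank debt: weight = 604/957.6996 = 0.6307; after-tax cost = 4.38% × (1 − 27%) = 3.1974%.
WACC = 0.3330 × 8.9568% + 0.0363 × 4.7578% + 0.6307 × 3.1974% = 5.1719%.

5.17%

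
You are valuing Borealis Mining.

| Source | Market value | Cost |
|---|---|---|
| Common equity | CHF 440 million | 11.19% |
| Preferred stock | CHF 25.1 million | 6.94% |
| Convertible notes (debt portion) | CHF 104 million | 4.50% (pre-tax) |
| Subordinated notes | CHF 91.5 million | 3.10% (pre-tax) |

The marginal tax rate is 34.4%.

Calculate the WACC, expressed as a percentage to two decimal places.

8.46%

Total capital V = 440 + 25.1 + 104 + 91.5 = 660.6.
Equity: weight = 440/660.6 = 0.6661; cost = 11.19%.
Preferred: weight = 25.1/660.6 = 0.0380; cost = 6.94%.
Convertible notes (debt portion): weight = 104/660.6 = 0.1574; after-tax cost = 4.5% × (1 − 34.4%) = 2.9520%.
Subordinated notes: weight = 91.5/660.6 = 0.1385; after-tax cost = 3.1% × (1 − 34.4%) = 2.0336%.
WACC = 0.6661 × 11.1900% + 0.0380 × 6.9400% + 0.1574 × 2.9520% + 0.1385 × 2.0336% = 8.4633%.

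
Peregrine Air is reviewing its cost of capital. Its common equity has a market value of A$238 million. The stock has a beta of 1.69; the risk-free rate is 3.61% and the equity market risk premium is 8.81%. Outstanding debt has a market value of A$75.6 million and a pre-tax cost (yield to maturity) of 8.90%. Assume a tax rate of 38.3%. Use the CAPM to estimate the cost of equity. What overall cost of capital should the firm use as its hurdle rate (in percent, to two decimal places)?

15.36%

Cost of equity via CAPM: Re = 3.61% + 1.69 × 8.81% = 18.4989%.
Total capital V = 238 + 75.6 = 313.6.
Equity: weight = 238/313.6 = 0.7589; cost = 18.4989%.
Debt: weight = 75.6/313.6 = 0.2411; after-tax cost = 8.9% × (1 − 38.3%) = 5.4913%.
WACC = 0.7589 × 18.4989% + 0.2411 × 5.4913% = 15.3631%.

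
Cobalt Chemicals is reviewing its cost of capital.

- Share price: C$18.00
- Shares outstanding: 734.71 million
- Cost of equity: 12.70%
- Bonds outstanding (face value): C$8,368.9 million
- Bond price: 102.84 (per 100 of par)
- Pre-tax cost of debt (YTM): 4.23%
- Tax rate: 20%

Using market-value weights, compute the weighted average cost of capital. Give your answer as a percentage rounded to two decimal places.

9.03%

Market value of equity E = 18.0 × 734.71m = 13224.78m. Market value of debt D = 8368.9m × 102.84/100 = 8606.57676m.
Total capital V = 13224.78 + 8606.57676 = 21831.35676.
Equity: weight = 13224.78/21831.35676 = 0.6058; cost = 12.7%.
Bonds outstanding: weight = 8606.57676/21831.35676 = 0.3942; after-tax cost = 4.23% × (1 − 20%) = 3.3840%.
WACC = 0.6058 × 12.7000% + 0.3942 × 3.3840% = 9.0274%.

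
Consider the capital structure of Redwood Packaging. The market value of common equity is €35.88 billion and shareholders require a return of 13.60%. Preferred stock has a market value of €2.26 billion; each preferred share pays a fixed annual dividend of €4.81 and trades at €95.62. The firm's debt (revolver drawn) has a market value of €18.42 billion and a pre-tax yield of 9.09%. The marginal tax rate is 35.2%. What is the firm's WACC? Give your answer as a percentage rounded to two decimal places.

Cost of preferred: Rp = 4.81 / 95.62 = 5.0303%.
Total capital V = 35.88 + 2.26 + 18.42 = 56.56.
Equity: weight = 35.88/56.56 = 0.6344; cost = 13.6%.
Preferred: weight = 2.26/56.56 = 0.0400; cost = 5.0303%.
Revolver drawn: weight = 18.42/56.56 = 0.3257; after-tax cost = 9.09% × (1 − 35.2%) = 5.8903%.
WACC = 0.6344 × 13.6000% + 0.0400 × 5.0303% + 0.3257 × 5.8903% = 10.7467%.

10.75%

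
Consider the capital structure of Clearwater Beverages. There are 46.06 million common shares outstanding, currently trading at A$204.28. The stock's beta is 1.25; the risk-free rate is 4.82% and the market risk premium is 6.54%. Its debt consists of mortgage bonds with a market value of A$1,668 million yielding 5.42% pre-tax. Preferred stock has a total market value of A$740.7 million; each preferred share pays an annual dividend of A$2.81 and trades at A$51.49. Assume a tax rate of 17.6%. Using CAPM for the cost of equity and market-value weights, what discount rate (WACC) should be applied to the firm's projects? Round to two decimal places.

11.32%

Cost of equity via CAPM: Re = 4.82% + 1.25 × 6.54% = 12.9950%.
Cost of preferred: Rp = 2.81 / 51.49 = 5.4574%.
Market value of equity E = 204.28 × 46.06m = 9409.1368m.
Total capital V = 9409.1368 + 740.7 + 1668 = 11817.8368.
Equity: weight = 9409.1368/11817.8368 = 0.7962; cost = 12.995%.
Preferred: weight = 740.7/11817.8368 = 0.0627; cost = 5.4574%.
Mortgage bonds: weight = 1668/11817.8368 = 0.1411; after-tax cost = 5.42% × (1 − 17.6%) = 4.4661%.
WACC = 0.7962 × 12.9950% + 0.0627 × 5.4574% + 0.1411 × 4.4661% = 11.3188%.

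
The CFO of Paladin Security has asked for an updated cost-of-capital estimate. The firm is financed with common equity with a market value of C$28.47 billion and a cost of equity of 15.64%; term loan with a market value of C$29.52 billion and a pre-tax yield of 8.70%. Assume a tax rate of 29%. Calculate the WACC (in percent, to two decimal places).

10.82%

Total capital V = 28.47 + 29.52 = 57.99.
Equity: weight = 28.47/57.99 = 0.4909; cost = 15.64%.
Term loan: weight = 29.52/57.99 = 0.5091; after-tax cost = 8.7% × (1 − 29%) = 6.1770%.
WACC = 0.4909 × 15.6400% + 0.5091 × 6.1770% = 10.8228%.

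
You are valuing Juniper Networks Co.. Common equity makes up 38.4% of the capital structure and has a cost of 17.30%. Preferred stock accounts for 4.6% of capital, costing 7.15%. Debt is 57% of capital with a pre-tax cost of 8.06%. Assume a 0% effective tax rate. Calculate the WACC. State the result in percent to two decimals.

After-tax cost of debt = 8.06% × (1 − 0%) = 8.0600%.
WACC = 0.384 × 17.3000% + 0.046 × 7.1500% + 0.570 × 8.0600% = 11.5663%.

11.57%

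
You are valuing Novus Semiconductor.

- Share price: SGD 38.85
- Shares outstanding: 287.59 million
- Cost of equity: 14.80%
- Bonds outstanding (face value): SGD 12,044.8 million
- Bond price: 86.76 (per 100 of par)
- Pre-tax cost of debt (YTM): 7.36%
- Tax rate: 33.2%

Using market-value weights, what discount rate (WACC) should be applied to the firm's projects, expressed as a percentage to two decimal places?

Market value of equity E = 38.85 × 287.59m = 11172.8715m. Market value of debt D = 12044.8m × 86.76/100 = 10450.06848m.
Total capital V = 11172.8715 + 10450.06848 = 21622.93998.
Equity: weight = 11172.8715/21622.93998 = 0.5167; cost = 14.8%.
Bonds outstanding: weight = 10450.06848/21622.93998 = 0.4833; after-tax cost = 7.36% × (1 − 33.2%) = 4.9165%.
WACC = 0.5167 × 14.8000% + 0.4833 × 4.9165% = 10.0234%.

10.02%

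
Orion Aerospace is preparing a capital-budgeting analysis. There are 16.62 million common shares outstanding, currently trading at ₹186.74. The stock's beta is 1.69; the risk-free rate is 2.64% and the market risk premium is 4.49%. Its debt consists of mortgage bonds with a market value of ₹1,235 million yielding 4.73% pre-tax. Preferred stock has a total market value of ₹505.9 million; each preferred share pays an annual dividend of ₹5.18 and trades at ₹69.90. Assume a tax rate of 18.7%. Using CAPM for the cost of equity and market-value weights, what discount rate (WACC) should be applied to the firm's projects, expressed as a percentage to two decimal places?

Cost of equity via CAPM: Re = 2.64% + 1.69 × 4.49% = 10.2281%.
Cost of preferred: Rp = 5.18 / 69.9 = 7.4106%.
Market value of equity E = 186.74 × 16.62m = 3103.6188m.
Total capital V = 3103.6188 + 505.9 + 1235 = 4844.5188.
Equity: weight = 3103.6188/4844.5188 = 0.6406; cost = 10.2281%.
Preferred: weight = 505.9/4844.5188 = 0.1044; cost = 7.4106%.
Mortgage bonds: weight = 1235/4844.5188 = 0.2549; after-tax cost = 4.73% × (1 − 18.7%) = 3.8455%.
WACC = 0.6406 × 10.2281% + 0.1044 × 7.4106% + 0.2549 × 3.8455% = 8.3068%.

8.31%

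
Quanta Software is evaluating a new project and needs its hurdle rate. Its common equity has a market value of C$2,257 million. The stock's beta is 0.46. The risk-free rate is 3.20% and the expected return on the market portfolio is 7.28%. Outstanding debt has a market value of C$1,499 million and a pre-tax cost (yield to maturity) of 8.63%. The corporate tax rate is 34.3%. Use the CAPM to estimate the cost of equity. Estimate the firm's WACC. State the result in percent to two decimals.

Market risk premium = 7.28% − 3.2% = 4.08%.
Cost of equity via CAPM: Re = 3.2% + 0.46 × 4.08% = 5.0768%.
Total capital V = 2257 + 1499 = 3756.
Equity: weight = 2257/3756 = 0.6009; cost = 5.0768%.
Debt: weight = 1499/3756 = 0.3991; after-tax cost = 8.63% × (1 − 34.3%) = 5.6699%.
WACC = 0.6009 × 5.0768% + 0.3991 × 5.6699% = 5.3135%.

5.31%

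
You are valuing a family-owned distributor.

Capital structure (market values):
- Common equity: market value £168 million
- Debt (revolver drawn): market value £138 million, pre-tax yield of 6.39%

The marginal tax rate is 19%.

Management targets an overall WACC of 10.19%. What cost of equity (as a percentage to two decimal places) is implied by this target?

Total capital V = 168 + 138 = 306.
Equity weight = 168/306 = 0.5490.
Revolver drawn weight = 138/306 = 0.4510.
Debt contribution = 0.4510 × 6.39% × (1 − 19%) = 2.3342%.
Required equity contribution = 10.19% − 2.3342% = 7.8558%.
Re = 7.8558% / 0.5490 = 14.3087%.

14.31%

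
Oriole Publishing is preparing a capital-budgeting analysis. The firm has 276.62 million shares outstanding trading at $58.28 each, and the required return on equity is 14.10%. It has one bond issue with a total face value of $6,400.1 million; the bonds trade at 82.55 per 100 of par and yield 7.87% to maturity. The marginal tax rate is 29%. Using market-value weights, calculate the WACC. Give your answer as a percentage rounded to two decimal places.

12.00%

Market value of equity E = 58.28 × 276.62m = 16121.4136m. Market value of debt D = 6400.1m × 82.55/100 = 5283.28255m.
Total capital V = 16121.4136 + 5283.28255 = 21404.69615.
Equity: weight = 16121.4136/21404.69615 = 0.7532; cost = 14.1%.
Bonds outstanding: weight = 5283.28255/21404.69615 = 0.2468; after-tax cost = 7.87% × (1 − 29%) = 5.5877%.
WACC = 0.7532 × 14.1000% + 0.2468 × 5.5877% = 11.9989%.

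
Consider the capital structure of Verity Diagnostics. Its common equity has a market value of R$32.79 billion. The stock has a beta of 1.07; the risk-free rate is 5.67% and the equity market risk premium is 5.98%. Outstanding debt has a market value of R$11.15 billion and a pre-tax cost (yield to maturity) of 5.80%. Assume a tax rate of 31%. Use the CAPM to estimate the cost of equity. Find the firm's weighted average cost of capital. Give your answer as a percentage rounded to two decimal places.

Cost of equity via CAPM: Re = 5.67% + 1.07 × 5.98% = 12.0686%.
Total capital V = 32.79 + 11.15 = 43.94.
Equity: weight = 32.79/43.94 = 0.7462; cost = 12.0686%.
Debt: weight = 11.15/43.94 = 0.2538; after-tax cost = 5.8% × (1 − 31%) = 4.0020%.
WACC = 0.7462 × 12.0686% + 0.2538 × 4.0020% = 10.0217%.

10.02%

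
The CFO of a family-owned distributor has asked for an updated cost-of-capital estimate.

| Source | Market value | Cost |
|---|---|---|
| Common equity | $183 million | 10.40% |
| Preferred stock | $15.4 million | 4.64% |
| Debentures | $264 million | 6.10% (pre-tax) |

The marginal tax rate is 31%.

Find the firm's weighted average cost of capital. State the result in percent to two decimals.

Total capital V = 183 + 15.4 + 264 = 462.4.
Equity: weight = 183/462.4 = 0.3958; cost = 10.4%.
Preferred: weight = 15.4/462.4 = 0.0333; cost = 4.64%.
Debentures: weight = 264/462.4 = 0.5709; after-tax cost = 6.1% × (1 − 31%) = 4.2090%.
WACC = 0.3958 × 10.4000% + 0.0333 × 4.6400% + 0.5709 × 4.2090% = 6.6735%.

6.67%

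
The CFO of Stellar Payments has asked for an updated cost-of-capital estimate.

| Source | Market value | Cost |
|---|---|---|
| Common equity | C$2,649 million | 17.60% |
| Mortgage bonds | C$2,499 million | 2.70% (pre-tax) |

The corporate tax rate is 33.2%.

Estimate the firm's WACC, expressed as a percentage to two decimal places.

9.93%

Total capital V = 2649 + 2499 = 5148.
Equity: weight = 2649/5148 = 0.5146; cost = 17.6%.
Mortgage bonds: weight = 2499/5148 = 0.4854; after-tax cost = 2.7% × (1 − 33.2%) = 1.8036%.
WACC = 0.5146 × 17.6000% + 0.4854 × 1.8036% = 9.9319%.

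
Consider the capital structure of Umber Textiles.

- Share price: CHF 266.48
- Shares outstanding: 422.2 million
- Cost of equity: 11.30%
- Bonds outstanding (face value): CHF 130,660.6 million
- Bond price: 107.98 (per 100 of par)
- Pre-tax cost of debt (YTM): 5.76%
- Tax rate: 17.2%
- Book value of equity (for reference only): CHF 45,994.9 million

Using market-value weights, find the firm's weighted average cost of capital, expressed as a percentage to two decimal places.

Market value of equity E = 266.48 × 422.2m = 112507.856m. Market value of debt D = 130660.6m × 107.98/100 = 141087.31588m.
Total capital V = 112507.856 + 141087.31588 = 253595.17188.
Equity: weight = 112507.856/253595.17188 = 0.4437; cost = 11.3%.
Bonds outstanding: weight = 141087.31588/253595.17188 = 0.5563; after-tax cost = 5.76% × (1 − 17.2%) = 4.7693%.
WACC = 0.4437 × 11.3000% + 0.5563 × 4.7693% = 7.6666%.

7.67%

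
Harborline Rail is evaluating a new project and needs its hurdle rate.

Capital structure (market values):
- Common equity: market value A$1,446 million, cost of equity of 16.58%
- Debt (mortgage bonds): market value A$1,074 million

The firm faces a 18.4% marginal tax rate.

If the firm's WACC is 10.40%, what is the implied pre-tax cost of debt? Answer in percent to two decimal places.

Total capital V = 1446 + 1074 = 2520.
Equity weight = 1446/2520 = 0.5738.
Mortgage bonds weight = 1074/2520 = 0.4262.
Equity contribution = 0.5738 × 16.58% = 9.5138%.
Remaining for debt = 10.4% − 9.5138% = 0.8862%.
Rd × (1 − 18.4%) × 0.4262 = 0.8862%  ⇒  Rd = 2.5483%.

2.55%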